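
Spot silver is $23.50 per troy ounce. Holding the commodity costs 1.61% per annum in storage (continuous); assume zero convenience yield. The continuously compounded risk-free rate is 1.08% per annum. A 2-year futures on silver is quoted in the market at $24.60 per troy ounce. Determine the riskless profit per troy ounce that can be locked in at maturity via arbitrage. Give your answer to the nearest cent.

Fair futures: F* = S·e^(carry·T), with carry = (r + u) = 0.0108 + 0.0161 = 0.0269
F* = 23.50 · e^(0.0269 × 2) = 23.50 · e^0.053800 = 23.50 × 1.055274 = $24.7989
Market $24.60 < fair $24.7989: forward underpriced → reverse cash-and-carry (short spot, go long the forward).
At maturity, profit = |F_mkt − F*| = |24.60 − 24.7989| = $0.20 per troy ounce

$0.20 per troy ounce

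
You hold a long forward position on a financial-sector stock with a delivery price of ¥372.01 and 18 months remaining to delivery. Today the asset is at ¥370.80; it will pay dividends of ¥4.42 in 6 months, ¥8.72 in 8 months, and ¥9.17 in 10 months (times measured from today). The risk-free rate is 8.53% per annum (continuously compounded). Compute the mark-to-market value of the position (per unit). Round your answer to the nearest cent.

PV(remaining dividends) I = 4.42·e^(−0.0853·6/12) + 8.72·e^(−0.0853·8/12) + 9.17·e^(−0.0853·10/12) = 21.0142
Current forward F = (S − I)·e^(rT) = (370.80 − 21.0142)·e^(0.0853·18/12) = 349.7858 × 1.136496 = 397.5302
Value (long) = (F − K)·e^(−rT) = (397.5302 − 372.01) × 0.879897 = 22.4551
Value = ¥22.46

¥22.46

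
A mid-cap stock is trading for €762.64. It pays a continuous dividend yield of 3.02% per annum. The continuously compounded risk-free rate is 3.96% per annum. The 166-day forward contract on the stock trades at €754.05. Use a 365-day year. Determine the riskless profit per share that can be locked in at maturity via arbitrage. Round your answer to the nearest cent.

€11.86 per share

Fair forward: F* = S·e^(carry·T), with carry = (r − q) = 0.0396 − 0.0302 = 0.0094
F* = 762.64 · e^(0.0094 × 166/365) = 762.64 · e^0.004275 = 762.64 × 1.004284 = €765.9071
Market €754.05 < fair €765.9071: forward underpriced → reverse cash-and-carry (short spot, go long the forward).
At maturity, profit = |F_mkt − F*| = |754.05 − 765.9071| = €11.86 per share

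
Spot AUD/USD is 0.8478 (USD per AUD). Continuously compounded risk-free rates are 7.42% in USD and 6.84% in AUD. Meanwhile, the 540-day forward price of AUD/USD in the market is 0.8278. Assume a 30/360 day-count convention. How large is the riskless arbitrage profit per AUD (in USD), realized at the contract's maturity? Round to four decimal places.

0.0274 per AUD (in USD)

Fair forward: F* = S·e^(carry·T), with carry = (r_USD − r_AUD) = 0.0742 − 0.0684 = 0.0058
F* = 0.8478 · e^(0.0058 × 540/360) = 0.8478 · e^0.008700 = 0.8478 × 1.008738 = 0.8552
Market 0.8278 < fair 0.8552: forward underpriced → reverse cash-and-carry (short spot, go long the forward).
At maturity, profit = |F_mkt − F*| = |0.8278 − 0.8552| = 0.0274 per AUD (in USD)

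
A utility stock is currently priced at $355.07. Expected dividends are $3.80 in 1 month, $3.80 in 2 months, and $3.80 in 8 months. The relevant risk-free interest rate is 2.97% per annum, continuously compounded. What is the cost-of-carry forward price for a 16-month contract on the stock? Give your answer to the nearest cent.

PV(dividends) I = 3.80·e^(−0.0297·1/12) + 3.80·e^(−0.0297·2/12) + 3.80·e^(−0.0297·8/12)
I = 3.7906 + 3.7812 + 3.7255 = 11.2973
F = (S − I)·e^(rT) = (355.07 − 11.2973) · e^(0.0297·16/12)
= 343.7727 · e^0.039600 = 343.7727 × 1.040395 = $357.66

$357.66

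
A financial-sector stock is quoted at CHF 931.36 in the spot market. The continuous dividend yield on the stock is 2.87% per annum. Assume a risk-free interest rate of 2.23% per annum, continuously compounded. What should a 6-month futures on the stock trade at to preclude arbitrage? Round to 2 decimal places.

F = S·e^((r − q)T) = 931.36 · e^((0.0223 − 0.0287) × 6/12)
= 931.36 · e^-0.003200 = 931.36 × 0.996805
F = CHF 928.38

CHF 928.38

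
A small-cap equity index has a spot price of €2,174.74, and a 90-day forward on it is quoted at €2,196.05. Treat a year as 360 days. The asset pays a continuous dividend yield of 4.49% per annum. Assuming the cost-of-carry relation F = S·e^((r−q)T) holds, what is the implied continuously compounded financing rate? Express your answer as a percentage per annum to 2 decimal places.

From F = S·e^((r−q)T): (r − q) = ln(F/S)/T
ln(2196.05/2174.74) = ln(1.009799) = 0.009751
(r − q) = 0.009751 / (90/360) = 0.039004
r = ln(F/S)/T + q = 0.039004 + 0.0449 = 0.083904
r = 8.39%

8.39%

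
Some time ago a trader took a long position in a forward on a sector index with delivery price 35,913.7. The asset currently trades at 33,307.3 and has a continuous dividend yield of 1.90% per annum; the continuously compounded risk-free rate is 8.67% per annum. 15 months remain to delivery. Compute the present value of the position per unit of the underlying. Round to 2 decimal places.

Current fair forward for the remaining 15 months: F = S·e^((r − q)·T), (r − q) = 0.0867 − 0.0190 = 0.0677
F = 33307.3 · e^(0.0677 × 15/12) = 33307.3 × 1.08830887 = 36248.6300
Value of long forward = (F − K)·e^(−rT) = (36248.6300 − 35913.7) · e^(−0.0867·15/12)
= 334.9300 × 0.89729105 = 300.53

300.53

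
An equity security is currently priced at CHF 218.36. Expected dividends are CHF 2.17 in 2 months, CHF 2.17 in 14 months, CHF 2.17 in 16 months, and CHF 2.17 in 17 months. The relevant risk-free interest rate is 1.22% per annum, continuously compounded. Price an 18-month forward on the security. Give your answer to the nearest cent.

CHF 213.66

PV(dividends) I = 2.17·e^(−0.0122·2/12) + 2.17·e^(−0.0122·14/12) + 2.17·e^(−0.0122·16/12) + 2.17·e^(−0.0122·17/12)
I = 2.1656 + 2.1393 + 2.1350 + 2.1328 = 8.5727
F = (S − I)·e^(rT) = (218.36 − 8.5727) · e^(0.0122·18/12)
= 209.7873 · e^0.018300 = 209.7873 × 1.018468 = CHF 213.66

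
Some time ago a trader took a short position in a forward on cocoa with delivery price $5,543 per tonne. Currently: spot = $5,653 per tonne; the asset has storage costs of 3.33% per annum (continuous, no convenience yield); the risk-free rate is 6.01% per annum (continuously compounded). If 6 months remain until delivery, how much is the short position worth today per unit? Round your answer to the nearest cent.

Current fair forward for the remaining 6 months: F = S·e^((r + u)·T), (r + u) = 0.0601 + 0.0333 = 0.0934
F = 5653 · e^(0.0934 × 6/12) = 5653 × 1.04780762 = 5923.2565
Value of long forward = (F − K)·e^(−rT) = (5923.2565 − 5543) · e^(−0.0601·6/12)
= 380.2565 × 0.97039701 = 369.00
Short position value = −(long value) = -$369.00

-$369.00 per tonne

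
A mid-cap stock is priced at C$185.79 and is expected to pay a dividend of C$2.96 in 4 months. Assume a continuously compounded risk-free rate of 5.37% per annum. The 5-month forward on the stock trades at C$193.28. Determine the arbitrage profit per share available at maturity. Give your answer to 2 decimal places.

PV(dividends) I = 2.96·e^(−0.0537·4/12) = 2.9075
Fair forward F* = (S − I)·e^(rT) = (185.79 − 2.9075)·e^0.022375 = 182.8825 × 1.022627 = 187.0206
Market C$193.28 > fair 187.0206: forward overpriced → cash-and-carry (borrow at r, buy the stock and collect the dividends, short the forward).
Profit at T = |F_mkt − F*| = |193.28 − 187.0206| = C$6.26 per share

C$6.26 per share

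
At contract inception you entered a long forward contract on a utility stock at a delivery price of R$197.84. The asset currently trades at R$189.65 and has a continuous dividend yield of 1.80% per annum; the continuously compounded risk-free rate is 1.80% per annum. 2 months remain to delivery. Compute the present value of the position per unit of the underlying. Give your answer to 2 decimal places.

Current fair forward for the remaining 2 months: F = S·e^((r − q)·T), (r − q) = 0.0180 − 0.0180 = 0.0000
F = 189.65 · e^(0.0000 × 2/12) = 189.65 × 1.000000 = 189.6500
Value of long forward = (F − K)·e^(−rT) = (189.6500 − 197.84) · e^(−0.0180·2/12)
= -8.1900 × 0.997004 = -8.17

-R$8.17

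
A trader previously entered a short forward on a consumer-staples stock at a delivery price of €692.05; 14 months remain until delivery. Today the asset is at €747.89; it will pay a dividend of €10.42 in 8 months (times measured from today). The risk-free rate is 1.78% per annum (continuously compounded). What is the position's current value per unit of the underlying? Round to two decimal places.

-€59.77

PV(remaining dividends) I = 10.42·e^(−0.0178·8/12) = 10.2971
Current forward F = (S − I)·e^(rT) = (747.89 − 10.2971)·e^(0.0178·14/12) = 737.5929 × 1.020984 = 753.0705
Value (long) = (F − K)·e^(−rT) = (753.0705 − 692.05) × 0.979447 = 59.7663
Short position value = −(long value) = -€59.77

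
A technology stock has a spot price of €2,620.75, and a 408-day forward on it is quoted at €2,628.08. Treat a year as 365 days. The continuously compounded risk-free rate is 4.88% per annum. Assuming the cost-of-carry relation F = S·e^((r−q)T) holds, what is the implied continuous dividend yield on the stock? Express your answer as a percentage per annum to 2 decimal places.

4.63%

From F = S·e^((r−q)T): (r − q) = ln(F/S)/T
ln(2628.08/2620.75) = ln(1.002797) = 0.002793
(r − q) = 0.002793 / (408/365) = 0.002499
q = r − ln(F/S)/T = 0.0488 − 0.002499 = 0.046301
q = 4.63%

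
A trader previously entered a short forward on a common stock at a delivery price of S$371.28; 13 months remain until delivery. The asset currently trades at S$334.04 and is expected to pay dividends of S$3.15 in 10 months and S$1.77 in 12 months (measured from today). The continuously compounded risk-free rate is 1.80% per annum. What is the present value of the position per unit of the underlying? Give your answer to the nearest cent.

S$34.91

PV(remaining dividends) I = 3.15·e^(−0.0180·10/12) + 1.77·e^(−0.0180·12/12) = 4.8415
Current forward F = (S − I)·e^(rT) = (334.04 − 4.8415)·e^(0.0180·13/12) = 329.1985 × 1.019691 = 335.6807
Value (long) = (F − K)·e^(−rT) = (335.6807 − 371.28) × 0.980689 = -34.9118
Short position value = −(long value) = S$34.91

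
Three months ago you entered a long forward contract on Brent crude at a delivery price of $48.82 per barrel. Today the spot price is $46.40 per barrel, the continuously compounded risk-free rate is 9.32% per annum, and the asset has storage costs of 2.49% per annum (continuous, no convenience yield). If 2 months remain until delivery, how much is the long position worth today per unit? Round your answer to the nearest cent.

Current fair forward for the remaining 2 months: F = S·e^((r + u)·T), (r + u) = 0.0932 + 0.0249 = 0.1181
F = 46.40 · e^(0.1181 × 2/12) = 46.40 × 1.019878 = 47.3223
Value of long forward = (F − K)·e^(−rT) = (47.3223 − 48.82) · e^(−0.0932·2/12)
= -1.4977 × 0.984587 = -1.47

-$1.47 per barrel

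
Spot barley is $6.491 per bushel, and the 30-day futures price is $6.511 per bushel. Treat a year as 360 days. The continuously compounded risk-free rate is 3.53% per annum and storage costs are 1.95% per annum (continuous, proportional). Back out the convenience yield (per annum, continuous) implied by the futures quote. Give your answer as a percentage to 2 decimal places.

F = S·e^((r+u−y)T) ⇒ (r+u−y) = ln(F/S)/T
ln(6.511/6.491) = 0.003076; /T ⇒ 0.036912
y = r + u − ln(F/S)/T = 0.0353 + 0.0195 − 0.036912 = 0.017888
y = 1.79%

1.79%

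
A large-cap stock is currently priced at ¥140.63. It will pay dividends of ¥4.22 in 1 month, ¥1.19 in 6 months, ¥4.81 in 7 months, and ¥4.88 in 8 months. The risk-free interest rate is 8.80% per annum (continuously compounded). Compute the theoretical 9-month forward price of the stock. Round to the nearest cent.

PV(dividends) I = 4.22·e^(−0.0880·1/12) + 1.19·e^(−0.0880·6/12) + 4.81·e^(−0.0880·7/12) + 4.88·e^(−0.0880·8/12)
I = 4.1892 + 1.1388 + 4.5693 + 4.6019 = 14.4992
F = (S − I)·e^(rT) = (140.63 − 14.4992) · e^(0.0880·9/12)
= 126.1308 · e^0.066000 = 126.1308 × 1.068227 = ¥134.74

¥134.74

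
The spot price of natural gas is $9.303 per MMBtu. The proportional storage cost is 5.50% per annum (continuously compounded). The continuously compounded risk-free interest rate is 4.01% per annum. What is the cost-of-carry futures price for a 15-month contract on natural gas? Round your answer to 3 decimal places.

$10.477 per MMBtu

Net carry = r + u − y = 0.0401 + 0.0550 − 0.0000 = 0.0951
F = S·e^((r+u−y)T) = 9.303 · e^(0.0951 × 15/12) = 9.303 · e^0.118875
= 9.303 × 1.126229 = $10.477 per MMBtu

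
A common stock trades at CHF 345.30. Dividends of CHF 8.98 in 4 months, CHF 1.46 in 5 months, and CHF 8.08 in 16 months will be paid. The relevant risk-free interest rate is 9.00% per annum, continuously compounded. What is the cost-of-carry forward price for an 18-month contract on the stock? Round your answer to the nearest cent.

PV(dividends) I = 8.98·e^(−0.0900·4/12) + 1.46·e^(−0.0900·5/12) + 8.08·e^(−0.0900·16/12)
I = 8.7146 + 1.4063 + 7.1663 = 17.2872
F = (S − I)·e^(rT) = (345.30 − 17.2872) · e^(0.0900·18/12)
= 328.0128 · e^0.135000 = 328.0128 × 1.144537 = CHF 375.42

CHF 375.42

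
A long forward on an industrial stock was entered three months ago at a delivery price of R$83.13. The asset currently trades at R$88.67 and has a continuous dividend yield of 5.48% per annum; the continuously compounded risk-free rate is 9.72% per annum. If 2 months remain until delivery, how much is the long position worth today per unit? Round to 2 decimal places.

R$6.07

Current fair forward for the remaining 2 months: F = S·e^((r − q)·T), (r − q) = 0.0972 − 0.0548 = 0.0424
F = 88.67 · e^(0.0424 × 2/12) = 88.67 × 1.007092 = 89.2988
Value of long forward = (F − K)·e^(−rT) = (89.2988 − 83.13) · e^(−0.0972·2/12)
= 6.1688 × 0.983931 = 6.07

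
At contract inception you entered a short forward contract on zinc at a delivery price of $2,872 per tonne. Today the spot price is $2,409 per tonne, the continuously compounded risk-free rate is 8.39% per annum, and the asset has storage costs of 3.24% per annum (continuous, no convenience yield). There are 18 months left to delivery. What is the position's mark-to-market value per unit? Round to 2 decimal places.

Current fair forward for the remaining 18 months: F = S·e^((r + u)·T), (r + u) = 0.0839 + 0.0324 = 0.1163
F = 2409 · e^(0.1163 × 18/12) = 2409 × 1.19059121 = 2868.1342
Value of long forward = (F − K)·e^(−rT) = (2868.1342 − 2872) · e^(−0.0839·18/12)
= -3.8658 × 0.88174710 = -3.41
Short position value = −(long value) = $3.41

$3.41 per tonne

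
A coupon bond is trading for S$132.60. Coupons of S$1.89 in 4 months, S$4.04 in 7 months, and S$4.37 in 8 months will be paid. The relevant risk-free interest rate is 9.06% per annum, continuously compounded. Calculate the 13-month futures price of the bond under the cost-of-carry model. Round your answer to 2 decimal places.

S$135.49

PV(coupons) I = 1.89·e^(−0.0906·4/12) + 4.04·e^(−0.0906·7/12) + 4.37·e^(−0.0906·8/12)
I = 1.8338 + 3.8320 + 4.1139 = 9.7797
F = (S − I)·e^(rT) = (132.60 − 9.7797) · e^(0.0906·13/12)
= 122.8203 · e^0.098150 = 122.8203 × 1.103128 = S$135.49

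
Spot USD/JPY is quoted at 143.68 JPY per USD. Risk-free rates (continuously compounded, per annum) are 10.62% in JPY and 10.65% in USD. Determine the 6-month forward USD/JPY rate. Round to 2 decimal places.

143.66

F = S·e^((r_JPY − r_USD)T) = 143.68 · e^((0.1062 − 0.1065) × 6/12)
= 143.68 · e^-0.000150 = 143.68 × 0.999850
F = 143.66 JPY per USD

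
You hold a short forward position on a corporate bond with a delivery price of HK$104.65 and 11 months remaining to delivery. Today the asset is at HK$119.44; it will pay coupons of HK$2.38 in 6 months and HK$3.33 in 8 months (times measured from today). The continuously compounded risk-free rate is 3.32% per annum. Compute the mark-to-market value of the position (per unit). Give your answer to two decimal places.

-HK$12.33

PV(remaining coupons) I = 2.38·e^(−0.0332·6/12) + 3.33·e^(−0.0332·8/12) = 5.5979
Current forward F = (S − I)·e^(rT) = (119.44 − 5.5979)·e^(0.0332·11/12) = 113.8421 × 1.030901 = 117.3599
Value (long) = (F − K)·e^(−rT) = (117.3599 − 104.65) × 0.970025 = 12.3289
Short position value = −(long value) = -HK$12.33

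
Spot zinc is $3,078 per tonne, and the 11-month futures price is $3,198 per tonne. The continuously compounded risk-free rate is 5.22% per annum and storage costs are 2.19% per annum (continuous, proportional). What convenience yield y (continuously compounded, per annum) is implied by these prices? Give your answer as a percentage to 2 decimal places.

F = S·e^((r+u−y)T) ⇒ (r+u−y) = ln(F/S)/T
ln(3198/3078) = 0.038246; /T ⇒ 0.041723
y = r + u − ln(F/S)/T = 0.0522 + 0.0219 − 0.041723 = 0.032377
y = 3.24%

3.24%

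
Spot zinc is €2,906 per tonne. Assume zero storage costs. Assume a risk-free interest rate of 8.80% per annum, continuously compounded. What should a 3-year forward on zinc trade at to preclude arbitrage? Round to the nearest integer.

F = S·e^(rT) = 2906 · e^(0.0880 × 3) = 2906 · e^0.264000
= 2906 × 1.302128 = €3,784 per tonne

€3,784 per tonne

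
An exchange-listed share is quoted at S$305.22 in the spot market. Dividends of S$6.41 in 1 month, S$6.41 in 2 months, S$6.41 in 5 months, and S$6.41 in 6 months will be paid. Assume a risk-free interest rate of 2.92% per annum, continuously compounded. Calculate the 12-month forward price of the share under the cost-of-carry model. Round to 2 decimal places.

S$288.09

PV(dividends) I = 6.41·e^(−0.0292·1/12) + 6.41·e^(−0.0292·2/12) + 6.41·e^(−0.0292·5/12) + 6.41·e^(−0.0292·6/12)
I = 6.3944 + 6.3789 + 6.3325 + 6.3171 = 25.4229
F = (S − I)·e^(rT) = (305.22 − 25.4229) · e^(0.0292·12/12)
= 279.7971 · e^0.029200 = 279.7971 × 1.029630 = S$288.09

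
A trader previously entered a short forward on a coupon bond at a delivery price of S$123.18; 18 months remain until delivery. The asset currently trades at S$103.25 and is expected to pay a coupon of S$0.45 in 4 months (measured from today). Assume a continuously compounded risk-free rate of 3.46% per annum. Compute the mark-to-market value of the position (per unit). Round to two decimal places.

PV(remaining coupons) I = 0.45·e^(−0.0346·4/12) = 0.4448
Current forward F = (S − I)·e^(rT) = (103.25 − 0.4448)·e^(0.0346·18/12) = 102.8052 × 1.053270 = 108.2816
Value (long) = (F − K)·e^(−rT) = (108.2816 − 123.18) × 0.949424 = -14.1449
Short position value = −(long value) = S$14.14

S$14.14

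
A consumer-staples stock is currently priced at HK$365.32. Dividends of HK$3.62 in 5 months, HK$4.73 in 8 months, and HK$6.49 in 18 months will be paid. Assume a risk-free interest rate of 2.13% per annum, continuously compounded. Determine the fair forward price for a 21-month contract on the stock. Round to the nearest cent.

PV(dividends) I = 3.62·e^(−0.0213·5/12) + 4.73·e^(−0.0213·8/12) + 6.49·e^(−0.0213·18/12)
I = 3.5880 + 4.6633 + 6.2859 = 14.5372
F = (S − I)·e^(rT) = (365.32 − 14.5372) · e^(0.0213·21/12)
= 350.7828 · e^0.037275 = 350.7828 × 1.037978 = HK$364.10

HK$364.10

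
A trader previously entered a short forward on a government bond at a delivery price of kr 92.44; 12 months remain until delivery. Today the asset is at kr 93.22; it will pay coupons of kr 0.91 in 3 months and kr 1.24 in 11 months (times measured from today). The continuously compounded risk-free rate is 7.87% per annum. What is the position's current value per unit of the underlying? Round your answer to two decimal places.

PV(remaining coupons) I = 0.91·e^(−0.0787·3/12) + 1.24·e^(−0.0787·11/12) = 2.0460
Current forward F = (S − I)·e^(rT) = (93.22 − 2.0460)·e^(0.0787·12/12) = 91.1740 × 1.081880 = 98.6393
Value (long) = (F − K)·e^(−rT) = (98.6393 − 92.44) × 0.924317 = 5.7301
Short position value = −(long value) = -kr 5.73

-kr 5.73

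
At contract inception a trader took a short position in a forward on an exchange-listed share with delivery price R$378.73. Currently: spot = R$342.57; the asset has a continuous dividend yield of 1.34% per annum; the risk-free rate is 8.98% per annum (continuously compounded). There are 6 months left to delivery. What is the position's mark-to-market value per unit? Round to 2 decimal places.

R$21.82

Current fair forward for the remaining 6 months: F = S·e^((r − q)·T), (r − q) = 0.0898 − 0.0134 = 0.0764
F = 342.57 · e^(0.0764 × 6/12) = 342.57 × 1.038939 = 355.9093
Value of long forward = (F − K)·e^(−rT) = (355.9093 − 378.73) · e^(−0.0898·6/12)
= -22.8207 × 0.956093 = -21.82
Short position value = −(long value) = R$21.82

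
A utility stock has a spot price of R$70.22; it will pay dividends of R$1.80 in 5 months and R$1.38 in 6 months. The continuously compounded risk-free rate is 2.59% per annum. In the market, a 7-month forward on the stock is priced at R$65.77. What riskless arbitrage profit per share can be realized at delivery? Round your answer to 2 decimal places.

PV(dividends) I = 1.80·e^(−0.0259·5/12) + 1.38·e^(−0.0259·6/12) = 3.1429
Fair forward F* = (S − I)·e^(rT) = (70.22 − 3.1429)·e^0.015108 = 67.0771 × 1.015223 = 68.0982
Market R$65.77 < fair 68.0982: forward underpriced → reverse cash-and-carry (short the stock, invest proceeds at r, pay the dividends, go long the forward).
Profit at T = |F_mkt − F*| = |65.77 − 68.0982| = R$2.33 per share

R$2.33 per share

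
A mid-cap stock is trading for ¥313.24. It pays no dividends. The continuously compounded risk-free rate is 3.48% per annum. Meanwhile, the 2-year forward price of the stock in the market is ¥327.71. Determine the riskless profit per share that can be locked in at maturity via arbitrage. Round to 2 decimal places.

Fair forward: F* = S·e^(carry·T), with carry = r = 0.0348
F* = 313.24 · e^(0.0348 × 2) = 313.24 · e^0.069600 = 313.24 × 1.072079 = ¥335.8180
Market ¥327.71 < fair ¥335.8180: forward underpriced → reverse cash-and-carry (short spot, go long the forward).
At maturity, profit = |F_mkt − F*| = |327.71 − 335.8180| = ¥8.11 per share

¥8.11 per share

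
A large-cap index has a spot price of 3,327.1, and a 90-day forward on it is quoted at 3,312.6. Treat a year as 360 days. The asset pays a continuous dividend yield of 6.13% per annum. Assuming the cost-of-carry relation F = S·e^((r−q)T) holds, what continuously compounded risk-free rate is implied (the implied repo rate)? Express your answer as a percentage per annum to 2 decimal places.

From F = S·e^((r−q)T): (r − q) = ln(F/S)/T
ln(3312.6/3327.1) = ln(0.995642) = -0.004368
(r − q) = -0.004368 / (90/360) = -0.017472
r = ln(F/S)/T + q = -0.017472 + 0.0613 = 0.043828
r = 4.38%

4.38%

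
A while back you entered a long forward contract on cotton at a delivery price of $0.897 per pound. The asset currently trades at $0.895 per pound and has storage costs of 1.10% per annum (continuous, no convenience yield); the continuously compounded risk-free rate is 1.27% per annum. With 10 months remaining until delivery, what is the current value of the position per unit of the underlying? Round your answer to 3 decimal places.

Current fair forward for the remaining 10 months: F = S·e^((r + u)·T), (r + u) = 0.0127 + 0.0110 = 0.0237
F = 0.895 · e^(0.0237 × 10/12) = 0.895 × 1.019946 = 0.9129
Value of long forward = (F − K)·e^(−rT) = (0.9129 − 0.897) · e^(−0.0127·10/12)
= 0.0159 × 0.989472 = 0.016

$0.016 per pound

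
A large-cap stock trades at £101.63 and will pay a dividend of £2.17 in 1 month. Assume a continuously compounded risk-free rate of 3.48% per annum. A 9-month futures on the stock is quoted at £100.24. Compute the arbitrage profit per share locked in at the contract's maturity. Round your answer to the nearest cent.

£1.86 per share

PV(dividends) I = 2.17·e^(−0.0348·1/12) = 2.1637
Fair futures F* = (S − I)·e^(rT) = (101.63 − 2.1637)·e^0.026100 = 99.4663 × 1.026444 = 102.0966
Market £100.24 < fair 102.0966: forward underpriced → reverse cash-and-carry (short the stock, invest proceeds at r, pay the dividends, go long the forward).
Profit at T = |F_mkt − F*| = |100.24 − 102.0966| = £1.86 per share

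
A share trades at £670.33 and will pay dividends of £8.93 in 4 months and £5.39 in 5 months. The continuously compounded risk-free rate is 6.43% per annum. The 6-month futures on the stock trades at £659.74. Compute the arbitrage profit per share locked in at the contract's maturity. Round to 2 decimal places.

PV(dividends) I = 8.93·e^(−0.0643·4/12) + 5.39·e^(−0.0643·5/12) = 13.9881
Fair futures F* = (S − I)·e^(rT) = (670.33 − 13.9881)·e^0.032150 = 656.3419 × 1.032672 = 677.7859
Market £659.74 < fair 677.7859: forward underpriced → reverse cash-and-carry (short the stock, invest proceeds at r, pay the dividends, go long the forward).
Profit at T = |F_mkt − F*| = |659.74 − 677.7859| = £18.05 per share

£18.05 per share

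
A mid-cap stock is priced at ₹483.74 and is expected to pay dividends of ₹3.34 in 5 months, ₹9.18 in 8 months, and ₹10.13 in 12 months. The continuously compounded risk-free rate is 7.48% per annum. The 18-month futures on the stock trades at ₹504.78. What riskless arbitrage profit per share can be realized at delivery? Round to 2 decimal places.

PV(dividends) I = 3.34·e^(−0.0748·5/12) + 9.18·e^(−0.0748·8/12) + 10.13·e^(−0.0748·12/12) = 21.3709
Fair futures F* = (S − I)·e^(rT) = (483.74 − 21.3709)·e^0.112200 = 462.3691 × 1.118737 = 517.2694
Market ₹504.78 < fair 517.2694: forward underpriced → reverse cash-and-carry (short the stock, invest proceeds at r, pay the dividends, go long the forward).
Profit at T = |F_mkt − F*| = |504.78 − 517.2694| = ₹12.49 per share

₹12.49 per share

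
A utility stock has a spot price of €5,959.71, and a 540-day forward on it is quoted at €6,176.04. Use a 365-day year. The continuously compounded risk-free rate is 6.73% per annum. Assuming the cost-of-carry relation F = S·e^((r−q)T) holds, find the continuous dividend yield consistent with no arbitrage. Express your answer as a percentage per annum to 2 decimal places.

4.32%

From F = S·e^((r−q)T): (r − q) = ln(F/S)/T
ln(6176.04/5959.71) = ln(1.036299) = 0.035656
(r − q) = 0.035656 / (540/365) = 0.024101
q = r − ln(F/S)/T = 0.0673 − 0.024101 = 0.043199
q = 4.32%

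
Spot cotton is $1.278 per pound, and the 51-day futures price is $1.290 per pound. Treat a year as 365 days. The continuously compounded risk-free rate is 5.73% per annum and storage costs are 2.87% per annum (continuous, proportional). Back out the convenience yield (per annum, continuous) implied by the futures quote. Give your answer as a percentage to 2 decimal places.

1.91%

F = S·e^((r+u−y)T) ⇒ (r+u−y) = ln(F/S)/T
ln(1.290/1.278) = 0.009346; /T ⇒ 0.066888
y = r + u − ln(F/S)/T = 0.0573 + 0.0287 − 0.066888 = 0.019112
y = 1.91%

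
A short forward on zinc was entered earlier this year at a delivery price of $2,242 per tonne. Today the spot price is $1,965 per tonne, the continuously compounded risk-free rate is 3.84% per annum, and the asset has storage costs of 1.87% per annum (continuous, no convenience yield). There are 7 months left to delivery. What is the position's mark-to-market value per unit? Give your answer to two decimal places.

Current fair forward for the remaining 7 months: F = S·e^((r + u)·T), (r + u) = 0.0384 + 0.0187 = 0.0571
F = 1965 · e^(0.0571 × 7/12) = 1965 × 1.03386927 = 2031.5531
Value of long forward = (F − K)·e^(−rT) = (2031.5531 − 2242) · e^(−0.0384·7/12)
= -210.4469 × 0.97784902 = -205.79
Short position value = −(long value) = $205.79

$205.79 per tonne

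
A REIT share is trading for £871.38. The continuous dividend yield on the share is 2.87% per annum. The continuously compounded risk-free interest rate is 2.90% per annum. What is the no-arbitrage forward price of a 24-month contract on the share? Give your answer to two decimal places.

F = S·e^((r − q)T) = 871.38 · e^((0.0290 − 0.0287) × 24/12)
= 871.38 · e^0.000600 = 871.38 × 1.000600
F = £871.90

£871.90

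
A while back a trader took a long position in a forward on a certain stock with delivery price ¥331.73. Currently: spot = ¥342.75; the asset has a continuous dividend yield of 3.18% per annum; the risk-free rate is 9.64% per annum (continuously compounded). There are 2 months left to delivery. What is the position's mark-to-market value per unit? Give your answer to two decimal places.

Current fair forward for the remaining 2 months: F = S·e^((r − q)·T), (r − q) = 0.0964 − 0.0318 = 0.0646
F = 342.75 · e^(0.0646 × 2/12) = 342.75 × 1.010825 = 346.4603
Value of long forward = (F − K)·e^(−rT) = (346.4603 − 331.73) · e^(−0.0964·2/12)
= 14.7303 × 0.984062 = 14.50

¥14.50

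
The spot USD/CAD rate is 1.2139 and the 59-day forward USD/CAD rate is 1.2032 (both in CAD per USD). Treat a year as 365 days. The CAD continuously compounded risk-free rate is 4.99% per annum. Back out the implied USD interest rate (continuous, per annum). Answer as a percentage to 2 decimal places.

F = S·e^((r_CAD − r_USD)T) ⇒ r_USD = r_CAD − ln(F/S)/T
ln(1.2032/1.2139) = -0.008854; /(59/365) = -0.054775
r_USD = 0.0499 + 0.054775 = 0.104675
r_USD = 10.47%

10.47%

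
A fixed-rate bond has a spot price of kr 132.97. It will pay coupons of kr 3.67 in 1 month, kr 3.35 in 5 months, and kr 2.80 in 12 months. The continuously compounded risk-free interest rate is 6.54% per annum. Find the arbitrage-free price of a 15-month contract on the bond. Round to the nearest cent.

PV(coupons) I = 3.67·e^(−0.0654·1/12) + 3.35·e^(−0.0654·5/12) + 2.80·e^(−0.0654·12/12)
I = 3.6501 + 3.2599 + 2.6227 = 9.5327
F = (S − I)·e^(rT) = (132.97 − 9.5327) · e^(0.0654·15/12)
= 123.4373 · e^0.081750 = 123.4373 × 1.085184 = kr 133.95

kr 133.95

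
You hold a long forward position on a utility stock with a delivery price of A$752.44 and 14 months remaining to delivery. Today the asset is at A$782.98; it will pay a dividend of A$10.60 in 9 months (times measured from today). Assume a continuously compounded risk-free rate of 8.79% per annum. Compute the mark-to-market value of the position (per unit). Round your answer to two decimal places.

PV(remaining dividends) I = 10.60·e^(−0.0879·9/12) = 9.9237
Current forward F = (S − I)·e^(rT) = (782.98 − 9.9237)·e^(0.0879·14/12) = 773.0563 × 1.107993 = 856.5410
Value (long) = (F − K)·e^(−rT) = (856.5410 − 752.44) × 0.902533 = 93.9546
Value = A$93.95

A$93.95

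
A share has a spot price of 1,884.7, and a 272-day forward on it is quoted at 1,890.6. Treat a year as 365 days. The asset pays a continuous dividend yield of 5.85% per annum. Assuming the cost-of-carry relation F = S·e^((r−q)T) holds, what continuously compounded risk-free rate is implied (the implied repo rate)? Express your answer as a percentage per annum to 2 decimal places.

6.27%

From F = S·e^((r−q)T): (r − q) = ln(F/S)/T
ln(1890.6/1884.7) = ln(1.003130) = 0.003125
(r − q) = 0.003125 / (272/365) = 0.004193
r = ln(F/S)/T + q = 0.004193 + 0.0585 = 0.062693
r = 6.27%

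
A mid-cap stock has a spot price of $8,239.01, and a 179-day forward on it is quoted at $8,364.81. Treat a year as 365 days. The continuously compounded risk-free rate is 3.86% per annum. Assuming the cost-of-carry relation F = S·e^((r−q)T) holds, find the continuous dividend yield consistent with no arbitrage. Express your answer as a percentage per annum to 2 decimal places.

0.77%

From F = S·e^((r−q)T): (r − q) = ln(F/S)/T
ln(8364.81/8239.01) = ln(1.015269) = 0.015154
(r − q) = 0.015154 / (179/365) = 0.030901
q = r − ln(F/S)/T = 0.0386 − 0.030901 = 0.007699
q = 0.77%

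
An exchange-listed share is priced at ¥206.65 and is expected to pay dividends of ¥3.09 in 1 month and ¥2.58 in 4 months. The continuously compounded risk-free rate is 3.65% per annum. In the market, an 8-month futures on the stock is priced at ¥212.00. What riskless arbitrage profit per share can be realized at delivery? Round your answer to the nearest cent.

¥6.03 per share

PV(dividends) I = 3.09·e^(−0.0365·1/12) + 2.58·e^(−0.0365·4/12) = 5.6294
Fair futures F* = (S − I)·e^(rT) = (206.65 − 5.6294)·e^0.024333 = 201.0206 × 1.024631 = 205.9719
Market ¥212.00 > fair 205.9719: forward overpriced → cash-and-carry (borrow at r, buy the stock and collect the dividends, short the forward).
Profit at T = |F_mkt − F*| = |212.00 − 205.9719| = ¥6.03 per share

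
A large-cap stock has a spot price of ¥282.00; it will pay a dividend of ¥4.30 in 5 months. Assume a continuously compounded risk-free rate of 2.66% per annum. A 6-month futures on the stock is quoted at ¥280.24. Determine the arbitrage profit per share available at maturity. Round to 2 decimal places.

PV(dividends) I = 4.30·e^(−0.0266·5/12) = 4.2526
Fair futures F* = (S − I)·e^(rT) = (282.00 − 4.2526)·e^0.013300 = 277.7474 × 1.013389 = 281.4662
Market ¥280.24 < fair 281.4662: forward underpriced → reverse cash-and-carry (short the stock, invest proceeds at r, pay the dividends, go long the forward).
Profit at T = |F_mkt − F*| = |280.24 − 281.4662| = ¥1.23 per share

¥1.23 per share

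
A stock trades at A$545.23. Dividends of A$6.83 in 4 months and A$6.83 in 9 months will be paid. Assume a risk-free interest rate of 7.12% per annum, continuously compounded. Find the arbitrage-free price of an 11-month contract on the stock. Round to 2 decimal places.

PV(dividends) I = 6.83·e^(−0.0712·4/12) + 6.83·e^(−0.0712·9/12)
I = 6.6698 + 6.4748 = 13.1446
F = (S − I)·e^(rT) = (545.23 − 13.1446) · e^(0.0712·11/12)
= 532.0854 · e^0.065267 = 532.0854 × 1.067444 = A$567.97

A$567.97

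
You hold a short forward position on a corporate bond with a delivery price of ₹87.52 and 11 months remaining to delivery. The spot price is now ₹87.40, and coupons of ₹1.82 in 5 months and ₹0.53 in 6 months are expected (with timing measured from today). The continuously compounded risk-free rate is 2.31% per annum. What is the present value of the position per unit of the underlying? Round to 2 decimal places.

₹0.61

PV(remaining coupons) I = 1.82·e^(−0.0231·5/12) + 0.53·e^(−0.0231·6/12) = 2.3265
Current forward F = (S − I)·e^(rT) = (87.40 − 2.3265)·e^(0.0231·11/12) = 85.0735 × 1.021401 = 86.8942
Value (long) = (F − K)·e^(−rT) = (86.8942 − 87.52) × 0.979048 = -0.6127
Short position value = −(long value) = ₹0.61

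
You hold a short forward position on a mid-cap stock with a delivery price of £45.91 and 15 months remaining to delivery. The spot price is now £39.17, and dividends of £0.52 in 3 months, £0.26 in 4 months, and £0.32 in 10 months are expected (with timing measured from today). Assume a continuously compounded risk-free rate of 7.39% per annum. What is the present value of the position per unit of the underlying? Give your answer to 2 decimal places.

£3.75

PV(remaining dividends) I = 0.52·e^(−0.0739·3/12) + 0.26·e^(−0.0739·4/12) + 0.32·e^(−0.0739·10/12) = 1.0650
Current forward F = (S − I)·e^(rT) = (39.17 − 1.0650)·e^(0.0739·15/12) = 38.1050 × 1.096776 = 41.7926
Value (long) = (F − K)·e^(−rT) = (41.7926 − 45.91) × 0.911763 = -3.7541
Short position value = −(long value) = £3.75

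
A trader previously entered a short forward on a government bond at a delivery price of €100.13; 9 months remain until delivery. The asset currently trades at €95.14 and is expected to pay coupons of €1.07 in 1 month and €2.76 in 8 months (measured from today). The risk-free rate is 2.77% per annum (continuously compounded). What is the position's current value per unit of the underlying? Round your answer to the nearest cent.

€6.71

PV(remaining coupons) I = 1.07·e^(−0.0277·1/12) + 2.76·e^(−0.0277·8/12) = 3.7770
Current forward F = (S − I)·e^(rT) = (95.14 − 3.7770)·e^(0.0277·9/12) = 91.3630 × 1.020992 = 93.2809
Value (long) = (F − K)·e^(−rT) = (93.2809 − 100.13) × 0.979439 = -6.7083
Short position value = −(long value) = €6.71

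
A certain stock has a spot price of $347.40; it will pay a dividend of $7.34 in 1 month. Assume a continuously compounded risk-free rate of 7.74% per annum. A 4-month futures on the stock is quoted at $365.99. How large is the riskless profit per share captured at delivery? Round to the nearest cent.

$16.99 per share

PV(dividends) I = 7.34·e^(−0.0774·1/12) = 7.2928
Fair futures F* = (S − I)·e^(rT) = (347.40 − 7.2928)·e^0.025800 = 340.1072 × 1.026136 = 348.9962
Market $365.99 > fair 348.9962: forward overpriced → cash-and-carry (borrow at r, buy the stock and collect the dividends, short the forward).
Profit at T = |F_mkt − F*| = |365.99 − 348.9962| = $16.99 per share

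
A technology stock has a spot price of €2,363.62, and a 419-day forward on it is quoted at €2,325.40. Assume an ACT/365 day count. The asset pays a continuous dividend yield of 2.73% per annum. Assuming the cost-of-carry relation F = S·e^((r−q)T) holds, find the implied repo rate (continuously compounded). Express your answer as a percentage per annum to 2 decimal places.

1.31%

From F = S·e^((r−q)T): (r − q) = ln(F/S)/T
ln(2325.40/2363.62) = ln(0.983830) = -0.016302
(r − q) = -0.016302 / (419/365) = -0.014201
r = ln(F/S)/T + q = -0.014201 + 0.0273 = 0.013099
r = 1.31%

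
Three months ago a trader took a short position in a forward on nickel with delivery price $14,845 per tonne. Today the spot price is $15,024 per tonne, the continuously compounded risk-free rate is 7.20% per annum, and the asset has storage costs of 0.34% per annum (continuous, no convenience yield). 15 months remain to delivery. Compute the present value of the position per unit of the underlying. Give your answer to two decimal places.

-$1520.68 per tonne

Current fair forward for the remaining 15 months: F = S·e^((r + u)·T), (r + u) = 0.0720 + 0.0034 = 0.0754
F = 15024 · e^(0.0754 × 15/12) = 15024 × 1.09883442 = 16508.8883
Value of long forward = (F − K)·e^(−rT) = (16508.8883 − 14845) · e^(−0.0720·15/12)
= 1663.8883 × 0.91393119 = 1520.68
Short position value = −(long value) = -$1520.68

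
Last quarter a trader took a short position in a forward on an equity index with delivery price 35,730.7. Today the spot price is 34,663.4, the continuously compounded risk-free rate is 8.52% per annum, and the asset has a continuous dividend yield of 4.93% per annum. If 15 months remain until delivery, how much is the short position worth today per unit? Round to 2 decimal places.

-470.75

Current fair forward for the remaining 15 months: F = S·e^((r − q)·T), (r − q) = 0.0852 − 0.0493 = 0.0359
F = 34663.4 · e^(0.0359 × 15/12) = 34663.4 × 1.04589711 = 36254.3499
Value of long forward = (F − K)·e^(−rT) = (36254.3499 − 35730.7) · e^(−0.0852·15/12)
= 523.6499 × 0.89897505 = 470.75
Short position value = −(long value) = -470.75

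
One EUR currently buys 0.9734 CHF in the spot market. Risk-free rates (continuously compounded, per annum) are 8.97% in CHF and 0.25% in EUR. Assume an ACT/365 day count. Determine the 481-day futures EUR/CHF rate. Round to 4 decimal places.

F = S·e^((r_CHF − r_EUR)T) = 0.9734 · e^((0.0897 − 0.0025) × 481/365)
= 0.9734 · e^0.114913 = 0.9734 × 1.121776
F = 1.0919 CHF per EUR

1.0919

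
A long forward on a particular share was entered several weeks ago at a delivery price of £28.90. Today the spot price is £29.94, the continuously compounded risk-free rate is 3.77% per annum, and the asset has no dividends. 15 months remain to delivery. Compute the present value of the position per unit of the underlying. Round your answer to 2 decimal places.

Current fair forward for the remaining 15 months: F = S·e^(r·T), r = 0.0377
F = 29.94 · e^(0.0377 × 15/12) = 29.94 × 1.048253 = 31.3847
Value of long forward = (F − K)·e^(−rT) = (31.3847 − 28.90) · e^(−0.0377·15/12)
= 2.4847 × 0.953968 = 2.37

£2.37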